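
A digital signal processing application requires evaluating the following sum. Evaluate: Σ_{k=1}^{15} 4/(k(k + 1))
Partial fractions: 4/(k(k+1))=4/k - 4/(k+1)
Telescoping sum: 4(1-1/16)=4·15/16

Answer: 15/4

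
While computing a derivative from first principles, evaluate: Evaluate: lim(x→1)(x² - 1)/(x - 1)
Factor: (x² - 1) = (x-1)(x + 1)
Cancel (x-1): lim(x→1) (x + 1) = 2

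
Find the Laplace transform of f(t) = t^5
L{t^n} = n!/s^(n + 1)
L{t^5} = 5!/s^6 = 120/s^6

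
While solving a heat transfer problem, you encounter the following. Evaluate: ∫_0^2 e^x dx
Antiderivative: e^x
Evaluate: (e^2 - 1)

Answer: e^2 - 1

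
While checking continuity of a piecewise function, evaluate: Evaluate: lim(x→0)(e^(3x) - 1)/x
L'Hôpital (0/0): lim 3e^(3x)/1 = 3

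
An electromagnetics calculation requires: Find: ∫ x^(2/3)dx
Power rule: ∫ x^(2/3) dx=x^(5/3)/(5/3)+C

Answer: (3/5)·x^(5/3)+C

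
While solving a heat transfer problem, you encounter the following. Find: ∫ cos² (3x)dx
Using identity cos²(u)=(1+cos(2u))/2:
∫ (1+cos(6x))/2 dx=x/2+sin(6x)/12+C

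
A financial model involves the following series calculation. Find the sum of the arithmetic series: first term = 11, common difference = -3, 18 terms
Last term: a_n = 11 + (18 - 1)·-3 = -40
Sum = n(a_1 + a_n)/2 = 18(11 + (-40))/2 = -261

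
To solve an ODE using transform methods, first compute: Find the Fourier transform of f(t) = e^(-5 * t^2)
The Fourier transform of a Gaussian e^(-a*t^2) is sqrt(pi/a)*e^(-omega^2/(4a)).
With a=5: F(omega)=sqrt(pi/5)*e^(-omega^2/20)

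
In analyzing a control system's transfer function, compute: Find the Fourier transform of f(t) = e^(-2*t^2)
The Fourier transform of a Gaussian e^(-a*t^2) is sqrt(pi/a)*e^(-omega^2/(4a)).
With a = 2: F(omega) = sqrt(pi/2)*e^(-omega^2/8)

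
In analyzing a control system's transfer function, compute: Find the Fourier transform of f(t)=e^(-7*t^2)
The Fourier transform of a Gaussian e^(-a*t^2) is sqrt(pi/a)*e^(-omega^2/(4a)).
With a=7: F(omega)=sqrt(pi/7)*e^(-omega^2/28)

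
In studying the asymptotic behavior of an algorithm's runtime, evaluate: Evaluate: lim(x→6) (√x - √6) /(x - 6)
Multiply by conjugate (√x+√6)/(√x+√6):
= (x - 6)/((x - 6)(√x+√6)) = 1/(√x+√6)
As x → 6: 1/(2√6)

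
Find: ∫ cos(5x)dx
Using substitution u=5x: ∫ cos(u) du/5=sin(u)/5+C

Answer: (1/5)sin(5x)+C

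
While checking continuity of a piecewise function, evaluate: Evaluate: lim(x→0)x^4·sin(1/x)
Squeeze theorem: -|x^4| ≤ x^4·sin(1/x) ≤ |x^4|
Since x^4 → 0 as x → 0, by squeeze theorem the limit is 0

Answer: 0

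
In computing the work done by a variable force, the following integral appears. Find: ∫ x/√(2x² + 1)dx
Let u=2x² + 1, du=4x dx
∫ (1/4)·u^(-1/2) du=√u/2 + C

Answer: √(2x² + 1)/2 + C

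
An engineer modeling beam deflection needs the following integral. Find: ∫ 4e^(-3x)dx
Since d/dx[e^(-3x)]=-3e^(-3x), we get -4/3 e^(-3x) + C

Answer: (-4/3)e^(-3x) + C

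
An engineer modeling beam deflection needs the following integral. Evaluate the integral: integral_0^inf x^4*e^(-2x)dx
This is a Gamma integral. Substitute u = 2x (du = 2 dx):
integral_0^inf x^4*e^(-2x) dx = (1/2^5) integral_0^inf u^4*e^(-u) du
= Gamma(5)/2^5 = 4!/2^5 = 24/32

Answer: 3/4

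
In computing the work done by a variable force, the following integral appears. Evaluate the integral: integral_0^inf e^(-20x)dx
integral_0^inf e^(-20x) dx = [-1/20 * e^(-20x)]_0^inf
= 0 - (-1/20) = 1/20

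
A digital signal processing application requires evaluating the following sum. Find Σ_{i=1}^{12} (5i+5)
= 5·Σ i + 5·12 = 5·78 + 60 = 450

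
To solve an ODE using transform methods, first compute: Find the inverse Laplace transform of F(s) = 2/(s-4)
L^(-1){2/(s-a)}=c·e^(at)
Here a=4, c=2

Answer: 2e^(4t)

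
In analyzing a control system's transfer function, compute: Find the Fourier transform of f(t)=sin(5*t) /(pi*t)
sin(W*t)/(pi*t)=(W/pi)*sinc(W*t/pi) is the impulse response of the ideal low-pass filter with cutoff W (here W=5).
Its Fourier transform is a rectangular function:
F(omega)=1 for |omega| < 5, 0 otherwise

Answer: rect(omega/10) [i.e., 1 for |omega| < 5, 0 otherwise]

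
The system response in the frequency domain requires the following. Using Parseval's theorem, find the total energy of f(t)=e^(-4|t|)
Parseval's theorem: E=integral |f(t)|^2 dt=(1/2pi) integral |F(omega)|^2 domega
E=integral_{-inf}^{inf} e^(-8|t|) dt=2 * integral_0^inf e^(-8t) dt=2/(2 * 4)=1/4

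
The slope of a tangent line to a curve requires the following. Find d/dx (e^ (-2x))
Chain rule: d/dx[e^u]=e^u · u' where u=-2x
u'=-2

Answer: -2·e^(-2x)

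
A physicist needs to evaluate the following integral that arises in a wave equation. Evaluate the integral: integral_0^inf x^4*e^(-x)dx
This is a Gamma integral. Substitute u = 1x:
integral_0^inf x^4*e^(-x) dx = (1/1^5) integral_0^inf u^4*e^(-u) du
= Gamma(5)/1^5 = 4!/1^5 = 24/1

Answer: 24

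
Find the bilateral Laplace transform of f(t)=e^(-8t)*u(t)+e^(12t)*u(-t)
For e^(-8t) * u(t): L = 1/(s+8), Re(s) > -8
For e^(12t) * u(-t): L = -1/(s-12), Re(s) < 12
Combined: F(s) = 1/(s+8)-1/(s-12), -8 < Re(s) < 12

Answer: 1/(s+8)-1/(s-12), ROC: -8 < Re(s) < 12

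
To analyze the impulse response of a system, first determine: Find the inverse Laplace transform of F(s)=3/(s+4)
L^(-1){3/(s-a)}=c·e^(at)
Here a=-4, c=3

Answer: 3e^(-4t)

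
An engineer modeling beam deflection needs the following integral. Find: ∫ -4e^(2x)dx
Since d/dx[e^(2x)]=2e^(2x), we get -2 e^(2x) + C

Answer: -2e^(2x) + C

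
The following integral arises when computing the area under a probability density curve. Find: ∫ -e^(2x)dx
Since d/dx[e^(2x)]=2e^(2x), we get -1/2 e^(2x) + C

Answer: (-1/2)e^(2x) + C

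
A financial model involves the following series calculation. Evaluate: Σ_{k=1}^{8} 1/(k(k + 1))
Partial fractions: 1/(k(k + 1))=1/k - 1/(k + 1)
Telescoping sum: 1(1 - 1/9)=1·8/9

Answer: 8/9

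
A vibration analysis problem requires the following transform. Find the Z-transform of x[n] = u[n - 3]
Using the time-shift property: Z{u[n-3]}=z^(-3)*z/(z-1)
=z^(-2)/(z-1)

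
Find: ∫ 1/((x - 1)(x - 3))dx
Partial fractions: 1/((x-1)(x-3)) = A/(x-1)+B/(x-3)
A = -1/2, B = 1/2
∫ [-1/2· 1/(x-1)+1/2· 1/(x-3)] dx
= (1/2)[ln|x-3| - ln|x-1|]+C

Answer: (1/2)·ln|(x-3)/(x-1)|+C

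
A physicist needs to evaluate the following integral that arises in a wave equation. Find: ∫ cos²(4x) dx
Using identity cos²(u) = (1+cos(2u))/2:
∫ (1+cos(8x))/2 dx = x/2+sin(8x)/16+C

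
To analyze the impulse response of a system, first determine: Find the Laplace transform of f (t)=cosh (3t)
L{cosh(at)} = s/(s²-a²)
L{cosh(3t)} = s/(s²-9)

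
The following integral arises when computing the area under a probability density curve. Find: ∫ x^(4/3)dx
Power rule: ∫ x^(4/3) dx = x^(7/3)/(7/3)+C

Answer: (3/7)·x^(7/3)+C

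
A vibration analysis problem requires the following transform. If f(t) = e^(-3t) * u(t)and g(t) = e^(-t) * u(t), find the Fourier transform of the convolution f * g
By the convolution theorem: F{f * g} = F(omega) * G(omega)
F(omega) = 1/(3 + j * omega), G(omega) = 1/(1 + j * omega)
F{f * g} = 1/((3 + j * omega)(1 + j * omega))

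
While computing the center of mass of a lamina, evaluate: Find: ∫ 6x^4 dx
Using power rule: ∫ 6x^4 dx = 6/5 x^5+C = (6/5)x^5+C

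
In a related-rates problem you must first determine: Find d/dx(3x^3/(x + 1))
Quotient rule: (f/g)' = (f'g - fg')/g²
f = 3x^3, f' = 9x^2
g = x + 1, g' = 1

Answer: (9x^2·(x + 1) - 3x^3)/(x + 1)²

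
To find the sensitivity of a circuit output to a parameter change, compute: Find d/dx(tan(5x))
Chain rule: d/dx[tan(u)]=sec²(u)·u' where u=5x
u'=5

Answer: 5·sec²(5x)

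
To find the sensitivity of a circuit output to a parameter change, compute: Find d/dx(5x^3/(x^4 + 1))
Quotient rule: (f/g)'=(f'g - fg')/g²
f=5x^3, f'=15x^2
g=x^4+1, g'=4x^3

Answer: (15x^2·(x^4+1)-20x^6)/(x^4+1)²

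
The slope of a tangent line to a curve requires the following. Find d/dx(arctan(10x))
d/dx[arctan(u)] = u'/(1 + u²), u = 10x, u' = 10

Answer: 10/(1 + 100x²)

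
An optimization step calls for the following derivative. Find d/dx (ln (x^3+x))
Chain rule: d/dx[ln(u)] = u'/u where u = x^3+x
u' = 3x^2+1

Answer: (3x^2+1)/(x^3+x)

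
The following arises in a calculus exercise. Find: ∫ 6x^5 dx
Using power rule: ∫ 6x^5 dx = 6/6 x^6+C = x^6+C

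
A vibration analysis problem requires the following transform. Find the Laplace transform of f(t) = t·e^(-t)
L{t·e^(at)} = 1/(s-a)²
L{t·e^(-t)} = 1/(s + 1)²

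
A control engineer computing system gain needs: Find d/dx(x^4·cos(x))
Product rule: (fg)' = f'g + fg'
f = x^4, f' = 4x^3
g = cos(x), g' = -sin(x)

Answer: 4x^3·cos(x) - x^4·sin(x)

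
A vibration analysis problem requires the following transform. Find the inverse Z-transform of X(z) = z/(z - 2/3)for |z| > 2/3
Standard pair: z/(z-a) <-> a^n*u[n] for causal signals
With a=2/3: x[n]=(2/3)^n*u[n]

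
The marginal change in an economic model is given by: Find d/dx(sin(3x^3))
Chain rule: d/dx[sin(u)] = cos(u)·u' where u = 3x^3
u' = 9x^2

Answer: 9x^2·cos(3x^3)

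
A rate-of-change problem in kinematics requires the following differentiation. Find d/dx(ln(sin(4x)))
Chain rule: d/dx[ln(u)]=u'/u where u=sin(4x)
u'=4cos(4x)

Answer: (4cos(4x))/(sin(4x))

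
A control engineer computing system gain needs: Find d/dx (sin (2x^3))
Chain rule: d/dx[sin(u)]=cos(u)·u' where u=2x^3
u'=6x^2

Answer: 6x^2·cos(2x^3)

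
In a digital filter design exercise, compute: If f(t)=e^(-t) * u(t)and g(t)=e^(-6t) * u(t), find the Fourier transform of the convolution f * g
By the convolution theorem: F{f * g} = F(omega) * G(omega)
F(omega) = 1/(1+j * omega), G(omega) = 1/(6+j * omega)
F{f * g} = 1/((1+j * omega)(6+j * omega))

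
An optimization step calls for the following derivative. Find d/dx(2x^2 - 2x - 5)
Power rule: d/dx(ax^n) = n·a·x^(n-1)
Term by term: 4·x - 2

Answer: 4x - 2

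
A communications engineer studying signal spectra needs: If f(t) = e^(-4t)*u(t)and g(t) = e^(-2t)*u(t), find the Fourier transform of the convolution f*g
By the convolution theorem: F{f * g} = F(omega) * G(omega)
F(omega) = 1/(4 + j * omega), G(omega) = 1/(2 + j * omega)
F{f * g} = 1/((4 + j * omega)(2 + j * omega))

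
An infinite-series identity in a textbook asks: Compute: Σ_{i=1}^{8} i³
Using formula: Σ i^3=[n(n+1)/2]²=[8·9/2]²=1296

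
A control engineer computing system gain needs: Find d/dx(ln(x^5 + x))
Chain rule: d/dx[ln(u)]=u'/u where u=x^5+x
u'=5x^4+1

Answer: (5x^4+1)/(x^5+x)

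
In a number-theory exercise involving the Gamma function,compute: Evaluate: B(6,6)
B(x,y)=Γ(x)Γ(y)/Γ(x+y)=(x-1)!(y-1)!/(x+y-1)!
B(6,6)=5!·5!/11!=1/2772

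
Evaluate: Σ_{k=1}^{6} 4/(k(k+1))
Partial fractions: 4/(k(k+1)) = 4/k - 4/(k+1)
Telescoping sum: 4(1-1/7) = 4·6/7

Answer: 24/7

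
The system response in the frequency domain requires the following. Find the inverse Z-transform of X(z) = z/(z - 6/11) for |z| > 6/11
Standard pair: z/(z-a) <-> a^n*u[n] for causal signals
With a=6/11: x[n]=(6/11)^n*u[n]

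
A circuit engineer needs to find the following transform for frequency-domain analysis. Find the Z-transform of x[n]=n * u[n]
Standard pair: Z{n*u[n]} = z/(z-1)^2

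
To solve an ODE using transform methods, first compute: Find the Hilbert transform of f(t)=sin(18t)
The Hilbert transform shifts each frequency component by -pi/2.
H{sin(wt)} = -cos(wt)
With w = 18: H{sin(18t)} = -cos(18t)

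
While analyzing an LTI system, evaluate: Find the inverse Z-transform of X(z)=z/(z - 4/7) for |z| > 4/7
Standard pair: z/(z-a) <-> a^n*u[n] for causal signals
With a = 4/7: x[n] = (4/7)^n*u[n]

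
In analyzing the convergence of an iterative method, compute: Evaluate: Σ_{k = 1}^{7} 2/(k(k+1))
Partial fractions: 2/(k(k+1))=2/k - 2/(k+1)
Telescoping sum: 2(1-1/8)=2·7/8

Answer: 7/4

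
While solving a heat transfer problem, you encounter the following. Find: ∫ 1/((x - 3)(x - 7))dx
Partial fractions: 1/((x-3)(x-7)) = A/(x-3) + B/(x-7)
A = -1/4, B = 1/4
∫ [-1/4· 1/(x-3) + 1/4· 1/(x-7)] dx
= (1/4)[ln|x-7| - ln|x-3|] + C

Answer: (1/4)·ln|(x-7)/(x-3)| + C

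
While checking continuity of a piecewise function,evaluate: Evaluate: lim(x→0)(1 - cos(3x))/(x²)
Using 1-cos(u) ≈ u²/2 for small u:
(1-cos(3x)) ≈ (3x)²/2 = 9x²/2
So limit = 9/(2·1) = 9/2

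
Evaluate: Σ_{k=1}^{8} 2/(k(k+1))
Partial fractions: 2/(k(k+1)) = 2/k - 2/(k+1)
Telescoping sum: 2(1-1/9) = 2·8/9

Answer: 16/9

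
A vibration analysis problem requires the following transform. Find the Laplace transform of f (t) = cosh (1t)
L{cosh(at)}=s/(s²-a²)
L{cosh(1t)}=s/(s²-1)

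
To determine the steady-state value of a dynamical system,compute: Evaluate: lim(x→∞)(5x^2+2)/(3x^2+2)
Divide numerator and denominator by x^2:
lim (5 + 2/x^2)/(3 + 2/x^2) = 5/3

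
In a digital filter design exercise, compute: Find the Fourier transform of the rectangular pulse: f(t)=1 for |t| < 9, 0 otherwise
F(omega) = integral from -9 to 9 of e^(-j * omega * t) dt
= 2 * sin(9 * omega)/omega = 18 * sinc(9 * omega/pi)

Answer: 2 * sin(9 * omega)/omega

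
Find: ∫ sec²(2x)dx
Since d/dx[tan(2x)]=2sec²(2x), integral=tan(2x)/2+C

Answer: (1/2)tan(2x)+C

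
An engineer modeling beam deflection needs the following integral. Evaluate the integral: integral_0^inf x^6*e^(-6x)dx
This is a Gamma integral. Substitute u = 6x (du = 6 dx):
integral_0^inf x^6*e^(-6x) dx = (1/6^7) integral_0^inf u^6*e^(-u) du
= Gamma(7)/6^7 = 6!/6^7 = 720/279936

Answer: 5/1944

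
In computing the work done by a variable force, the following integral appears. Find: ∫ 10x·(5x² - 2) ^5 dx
Let u = 5x² - 2, du = 10x dx
∫ u^5 du = u^6/6 + C

Answer: (5x² - 2)^6/6 + C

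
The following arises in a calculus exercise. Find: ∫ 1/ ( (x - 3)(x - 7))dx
Partial fractions: 1/((x-3)(x-7))=A/(x-3)+B/(x-7)
A=-1/4, B=1/4
∫ [-1/4· 1/(x-3)+1/4· 1/(x-7)] dx
=(1/4)[ln|x-7| - ln|x-3|]+C

Answer: (1/4)·ln|(x-7)/(x-3)|+C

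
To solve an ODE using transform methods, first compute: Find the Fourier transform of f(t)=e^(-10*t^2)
The Fourier transform of a Gaussian e^(-a*t^2) is sqrt(pi/a)*e^(-omega^2/(4a)).
With a = 10: F(omega) = sqrt(pi/10)*e^(-omega^2/40)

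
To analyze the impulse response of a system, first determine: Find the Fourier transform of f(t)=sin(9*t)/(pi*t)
sin(W*t)/(pi*t) = (W/pi)*sinc(W*t/pi) is the impulse response of the ideal low-pass filter with cutoff W (here W = 9).
Its Fourier transform is a rectangular function:
F(omega) = 1 for |omega| < 9, 0 otherwise

Answer: rect(omega/18) [i.e., 1 for |omega| < 9, 0 otherwise]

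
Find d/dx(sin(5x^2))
Chain rule: d/dx[sin(u)] = cos(u)·u' where u = 5x^2
u' = 10x

Answer: 10x·cos(5x^2)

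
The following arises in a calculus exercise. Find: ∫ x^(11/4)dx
Power rule: ∫ x^(11/4) dx = x^(15/4)/(15/4) + C

Answer: (4/15)·x^(15/4) + C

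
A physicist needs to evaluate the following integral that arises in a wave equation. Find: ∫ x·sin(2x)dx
By parts: u = x, dv = sin(2x) dx
du = dx, v = -cos(2x)/2
= -x·cos(2x)/2+sin(2x)/2²+C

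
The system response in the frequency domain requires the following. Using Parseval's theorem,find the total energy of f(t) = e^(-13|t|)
Parseval's theorem: E=integral |f(t)|^2 dt=(1/2pi) integral |F(omega)|^2 domega
E=integral_{-inf}^{inf} e^(-26|t|) dt=2*integral_0^inf e^(-26t) dt=2/(2*13)=1/13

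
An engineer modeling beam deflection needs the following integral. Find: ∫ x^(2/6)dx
Power rule: ∫ x^(1/3) dx = x^(4/3)/(4/3) + C

Answer: (3/4)·x^(4/3) + C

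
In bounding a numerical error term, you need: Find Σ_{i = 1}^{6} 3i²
=3·n(n + 1)(2n + 1)/6=3·6·7·13/6=273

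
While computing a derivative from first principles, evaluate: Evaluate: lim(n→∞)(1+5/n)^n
This is the definition of e^5: lim(1 + 5/n)^n = e^5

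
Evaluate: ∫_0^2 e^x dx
Antiderivative: e^x
Evaluate: (e^2-1)

Answer: e^2-1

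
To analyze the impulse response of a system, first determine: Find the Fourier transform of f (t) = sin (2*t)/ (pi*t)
sin(W * t)/(pi * t) = (W/pi) * sinc(W * t/pi) is the impulse response of the ideal low-pass filter with cutoff W (here W = 2).
Its Fourier transform is a rectangular function:
F(omega) = 1 for |omega| < 2, 0 otherwise

Answer: rect(omega/4) [i.e., 1 for |omega| < 2, 0 otherwise]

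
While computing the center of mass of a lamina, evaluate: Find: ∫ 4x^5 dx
Using power rule: ∫ 4x^5 dx=4/6 x^6+C=(2/3)x^6+C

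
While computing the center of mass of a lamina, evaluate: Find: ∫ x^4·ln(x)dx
By parts: u = ln(x), dv = x^4 dx
du = 1/x dx, v = x^5/5
= x^5·ln(x)/5 - ∫ x^4/5 dx
= x^5·ln(x)/5 - x^5/25+C

Answer: x^5(ln(x)/5-1/25)+C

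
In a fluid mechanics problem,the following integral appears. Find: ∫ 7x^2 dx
Using power rule: ∫ 7x^2 dx=7/3 x^3+C=(7/3)x^3+C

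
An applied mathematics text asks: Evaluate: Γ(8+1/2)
Γ(n + 1/2)=(2n)!√π/(4^n·n!)
=20922789888000√π/(65536·40320)=(2027025/256)·√π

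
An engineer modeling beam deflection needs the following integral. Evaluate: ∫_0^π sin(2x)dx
Antiderivative: -cos(2x)/2
Evaluate at bounds: [-cos(2·π)/2] - [-cos(2·0)/2]
= (-(1) + (1))/2 = 0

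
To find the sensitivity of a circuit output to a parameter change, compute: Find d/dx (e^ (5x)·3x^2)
Product rule: (fg)'=f'g+fg'
f=e^(5x), f'=5·e^(5x)
g=3x^2, g'=6x

Answer: 15·e^(5x)·x^2+6·e^(5x)·x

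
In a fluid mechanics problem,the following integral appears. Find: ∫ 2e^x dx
Since d/dx[e^x]=+ e^x, we get 2e^x + C

Answer: 2e^x + C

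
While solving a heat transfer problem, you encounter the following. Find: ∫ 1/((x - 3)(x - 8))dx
Partial fractions: 1/((x-3)(x-8)) = A/(x-3)+B/(x-8)
A = -1/5, B = 1/5
∫ [-1/5· 1/(x-3)+1/5· 1/(x-8)] dx
= (1/5)[ln|x-8| - ln|x-3|]+C

Answer: (1/5)·ln|(x-8)/(x-3)|+C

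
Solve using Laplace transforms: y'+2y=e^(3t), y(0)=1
Take L: sY - 1 + 2Y=1/(s-3)
Y(s + 2)=1/(s-3) + 1
Y=1/((s-3)(s + 2)) + 1/(s + 2)
Partial fractions: 1/((s-3)(s + 2))=(1/5)/(s-3) - (1/5)/(s + 2)
So Y=(1/5)/(s-3) + (4/5)/(s + 2)
Inverse Laplace transform (L^(-1){1/(s-3)}=e^(3t), L^(-1){1/(s + 2)}=e^(-2t)):

Answer: y(t)=(1/5)·e^(3t) + (4/5)·e^(-2t)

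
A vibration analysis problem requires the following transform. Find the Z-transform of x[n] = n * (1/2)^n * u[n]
Using the property Z{n * a^n * u[n]}=az/(z-a)^2
With a=1/2: X(z)=(1/2)z/(z - 1/2)^2, |z| > 1/2

Answer: (1/2)z/(z - 1/2)^2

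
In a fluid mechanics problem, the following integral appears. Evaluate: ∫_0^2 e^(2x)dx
Antiderivative: (1/2)e^(2x)
Evaluate: (1/2)(e^4-1)

Answer: (e^4-1)/2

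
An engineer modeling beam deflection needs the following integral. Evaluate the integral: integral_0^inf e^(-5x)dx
integral_0^inf e^(-5x) dx = [-1/5*e^(-5x)]_0^inf
= 0 - (-1/5) = 1/5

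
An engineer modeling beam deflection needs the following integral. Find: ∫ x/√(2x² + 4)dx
Let u = 2x²+4, du = 4x dx
∫ (1/4)·u^(-1/2) du = √u/2+C

Answer: √(2x²+4)/2+C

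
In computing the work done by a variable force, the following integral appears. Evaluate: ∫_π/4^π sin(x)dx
Antiderivative: -cos(x)
Evaluate at bounds: [-cos(1·π)/1] - [-cos(1·π/4)/1]
=(-(-1) + (√2/2))/1=1 + √2/2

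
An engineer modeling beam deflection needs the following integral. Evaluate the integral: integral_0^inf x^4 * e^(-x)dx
This is a Gamma integral. Substitute u=1x:
integral_0^inf x^4*e^(-x) dx=(1/1^5) integral_0^inf u^4*e^(-u) du
=Gamma(5)/1^5=4!/1^5=24/1

Answer: 24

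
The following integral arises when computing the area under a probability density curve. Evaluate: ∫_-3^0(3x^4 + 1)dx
Step 1: Find antiderivative F(x)=(3/5)x^5 + x
Step 2: F(0) - F(-3)=0 - (-744/5)=744/5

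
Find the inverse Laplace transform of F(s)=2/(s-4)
L^(-1){2/(s-a)}=c·e^(at)
Here a=4, c=2

Answer: 2e^(4t)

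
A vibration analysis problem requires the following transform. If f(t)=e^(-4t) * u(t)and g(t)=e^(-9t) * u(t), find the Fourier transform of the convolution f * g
By the convolution theorem: F{f * g}=F(omega) * G(omega)
F(omega)=1/(4 + j * omega), G(omega)=1/(9 + j * omega)
F{f * g}=1/((4 + j * omega)(9 + j * omega))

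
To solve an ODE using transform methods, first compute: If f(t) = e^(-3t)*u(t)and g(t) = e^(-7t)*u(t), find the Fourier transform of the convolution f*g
By the convolution theorem: F{f*g} = F(omega)*G(omega)
F(omega) = 1/(3 + j*omega), G(omega) = 1/(7 + j*omega)
F{f*g} = 1/((3 + j*omega)(7 + j*omega))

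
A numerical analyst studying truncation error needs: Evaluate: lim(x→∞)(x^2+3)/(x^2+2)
Divide numerator and denominator by x^2:
lim (1 + 3/x^2)/(1 + 2/x^2) = 1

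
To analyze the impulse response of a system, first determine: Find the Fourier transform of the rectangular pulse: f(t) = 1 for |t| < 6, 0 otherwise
F(omega)=integral from -6 to 6 of e^(-j*omega*t) dt
=2*sin(6*omega)/omega=12*sinc(6*omega/pi)

Answer: 2*sin(6*omega)/omega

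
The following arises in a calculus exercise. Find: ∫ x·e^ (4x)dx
Integration by parts: u=x, dv=e^(4x) dx
du=dx, v=e^(4x)/4
=x·e^(4x)/4 - ∫ e^(4x)/4 dx
=x·e^(4x)/4 - e^(4x)/16 + C

Answer: e^(4x)(x/4 - 1/16) + C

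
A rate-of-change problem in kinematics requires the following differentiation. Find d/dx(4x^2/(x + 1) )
Quotient rule: (f/g)'=(f'g - fg')/g²
f=4x^2, f'=8x
g=x + 1, g'=1

Answer: (8x·(x + 1) - 4x^2)/(x + 1)²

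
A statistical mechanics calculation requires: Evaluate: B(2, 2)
B(x,y)=Γ(x)Γ(y)/Γ(x + y)=(x-1)!(y-1)!/(x + y-1)!
B(2,2)=1!·1!/3!=1/6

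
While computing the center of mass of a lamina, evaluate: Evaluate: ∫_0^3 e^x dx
Antiderivative: e^x
Evaluate: (e^3-1)

Answer: e^3-1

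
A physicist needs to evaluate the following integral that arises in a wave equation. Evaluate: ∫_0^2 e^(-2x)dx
Antiderivative: (1/(-2))e^(-2x)
Evaluate: (1/(-2))(e^-4 - 1)

Answer: (e^-4 - 1)/(-2)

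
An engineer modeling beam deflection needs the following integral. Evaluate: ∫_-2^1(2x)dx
Step 1: Find antiderivative F(x)=x^2
Step 2: F(1) - F(-2)=1 - (4)=-3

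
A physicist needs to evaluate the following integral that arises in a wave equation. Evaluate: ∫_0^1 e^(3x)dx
Antiderivative: (1/3)e^(3x)
Evaluate: (1/3)(e^3 - 1)

Answer: (e^3 - 1)/3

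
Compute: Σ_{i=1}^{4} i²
Using formula: Σ i^2 = n(n+1)(2n+1)/6 = 4·5·9/6 = 30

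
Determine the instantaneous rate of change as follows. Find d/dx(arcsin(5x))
d/dx[arcsin(u)] = u'/√(1-u²), u = 5x, u' = 5

Answer: 5/√(1 - 25x²)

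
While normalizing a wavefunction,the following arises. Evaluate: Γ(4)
Γ(n)=(n-1)! for positive integers
Γ(4)=3!=6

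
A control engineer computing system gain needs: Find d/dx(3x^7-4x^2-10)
Power rule: d/dx(ax^n)=n·a·x^(n-1)
Term by term: 21·x^6 - 8·x

Answer: 21x^6 - 8x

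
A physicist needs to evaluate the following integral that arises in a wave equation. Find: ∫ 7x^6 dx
Using power rule: ∫ 7x^6 dx = 7/7 x^7+C = x^7+C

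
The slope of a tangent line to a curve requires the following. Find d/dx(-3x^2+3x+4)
Power rule: d/dx(ax^n)=n·a·x^(n-1)
Term by term: -6·x+3

Answer: -6x+3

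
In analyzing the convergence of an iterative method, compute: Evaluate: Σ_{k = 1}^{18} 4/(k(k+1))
Partial fractions: 4/(k(k + 1)) = 4/k - 4/(k + 1)
Telescoping sum: 4(1 - 1/19) = 4·18/19

Answer: 72/19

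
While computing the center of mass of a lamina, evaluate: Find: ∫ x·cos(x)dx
By parts: u = x, dv = cos(x) dx
du = dx, v = sin(x)
= x·sin(x)+cos(x)+C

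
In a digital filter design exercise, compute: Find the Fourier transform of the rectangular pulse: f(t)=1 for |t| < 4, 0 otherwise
F(omega)=integral from -4 to 4 of e^(-j * omega * t) dt
=2 * sin(4 * omega)/omega=8 * sinc(4 * omega/pi)

Answer: 2 * sin(4 * omega)/omega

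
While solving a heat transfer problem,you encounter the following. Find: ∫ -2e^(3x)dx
Since d/dx[e^(3x)] = 3e^(3x), we get -2/3 e^(3x)+C

Answer: (-2/3)e^(3x)+C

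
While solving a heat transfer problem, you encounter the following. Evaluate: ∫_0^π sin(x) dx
Antiderivative: -cos(x)
Evaluate at bounds: [-cos(1·π)/1] - [-cos(1·0)/1]
= (-(-1) + (1))/1 = 2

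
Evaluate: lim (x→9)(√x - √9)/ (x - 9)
Multiply by conjugate (√x + √9)/(√x + √9):
= (x - 9)/((x - 9)(√x + √9)) = 1/(√x + √9)
As x → 9: 1/(2√9)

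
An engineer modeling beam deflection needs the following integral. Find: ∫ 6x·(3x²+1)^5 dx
Let u = 3x²+1, du = 6x dx
∫ u^5 du = u^6/6+C

Answer: (3x²+1)^6/6+C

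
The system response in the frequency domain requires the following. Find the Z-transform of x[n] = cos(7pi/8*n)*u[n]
Z{cos(w0 * n) * u[n]}=z(z - cos(w0))/(z^2 - 2z * cos(w0) + 1)
With w0=7pi/8: X(z)=z(z - cos(7pi/8))/(z^2 - 2z * cos(7pi/8) + 1)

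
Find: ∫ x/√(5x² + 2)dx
Let u=5x² + 2, du=10x dx
∫ (1/10)·u^(-1/2) du=√u/5 + C

Answer: √(5x² + 2)/5 + C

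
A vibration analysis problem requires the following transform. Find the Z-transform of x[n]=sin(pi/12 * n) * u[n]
Z{sin(w0*n)*u[n]} = z*sin(w0)/(z^2-2z*cos(w0)+1)
With w0 = pi/12: X(z) = z*sin(pi/12)/(z^2-2z*cos(pi/12)+1)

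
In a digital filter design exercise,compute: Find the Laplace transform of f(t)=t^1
L{t^n}=n!/s^(n + 1)
L{t^1}=1!/s^2=1/s^2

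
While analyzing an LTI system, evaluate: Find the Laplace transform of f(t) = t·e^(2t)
L{t·e^(at)}=1/(s-a)²
L{t·e^(2t)}=1/(s-2)²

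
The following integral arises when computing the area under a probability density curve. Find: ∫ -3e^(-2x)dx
Since d/dx[e^(-2x)]=-2e^(-2x), we get 3/2 e^(-2x) + C

Answer: (3/2)e^(-2x) + C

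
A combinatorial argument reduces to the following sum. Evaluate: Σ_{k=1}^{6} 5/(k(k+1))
Partial fractions: 5/(k(k+1))=5/k - 5/(k+1)
Telescoping sum: 5(1-1/7)=5·6/7

Answer: 30/7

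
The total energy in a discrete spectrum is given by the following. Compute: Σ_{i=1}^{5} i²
Using formula: Σ i^2=n(n + 1)(2n + 1)/6=5·6·11/6=55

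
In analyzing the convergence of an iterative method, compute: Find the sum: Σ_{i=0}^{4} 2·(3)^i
Geometric series: S = a(1 - r^n)/(1 - r)
a = 2, r = 3, n = 5
S = 2(1 - 243)/-2 = 242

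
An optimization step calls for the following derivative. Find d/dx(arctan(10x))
d/dx[arctan(u)]=u'/(1 + u²), u=10x, u'=10

Answer: 10/(1 + 100x²)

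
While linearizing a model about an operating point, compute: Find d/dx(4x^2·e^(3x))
Product rule: (fg)'=f'g+fg'
f=4x^2, f'=8x
g=e^(3x), g'=3·e^(3x)

Answer: 8x·e^(3x)+12x^2·e^(3x)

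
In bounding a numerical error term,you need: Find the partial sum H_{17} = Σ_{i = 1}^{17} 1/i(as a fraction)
H_17 = 1+1/2+1/3+...+1/17
= 42142223/12252240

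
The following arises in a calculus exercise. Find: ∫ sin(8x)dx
Using substitution u = 8x: ∫ sin(u) du/8 = -cos(u)/8 + C

Answer: (-1/8)cos(8x) + C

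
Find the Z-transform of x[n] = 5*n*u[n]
Z{n*u[n]}=z/(z-1)^2
By linearity: Z{5*n*u[n]}=5z/(z-1)^2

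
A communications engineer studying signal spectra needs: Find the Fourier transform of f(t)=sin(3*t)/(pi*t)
sin(W * t)/(pi * t) = (W/pi) * sinc(W * t/pi) is the impulse response of the ideal low-pass filter with cutoff W (here W = 3).
Its Fourier transform is a rectangular function:
F(omega) = 1 for |omega| < 3, 0 otherwise

Answer: rect(omega/6) [i.e., 1 for |omega| < 3, 0 otherwise]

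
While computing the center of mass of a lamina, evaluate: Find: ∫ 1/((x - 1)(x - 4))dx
Partial fractions: 1/((x-1)(x-4))=A/(x-1)+B/(x-4)
A=-1/3, B=1/3
∫ [-1/3· 1/(x-1)+1/3· 1/(x-4)] dx
=(1/3)[ln|x-4| - ln|x-1|]+C

Answer: (1/3)·ln|(x-4)/(x-1)|+C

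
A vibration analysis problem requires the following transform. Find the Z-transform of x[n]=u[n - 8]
Using the time-shift property: Z{u[n-8]} = z^(-8) * z/(z-1)
= z^(-7)/(z-1)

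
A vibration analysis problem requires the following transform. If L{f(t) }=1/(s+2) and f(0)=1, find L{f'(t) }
L{f'(t)} = s·F(s) - f(0) = s/(s + 2) - 1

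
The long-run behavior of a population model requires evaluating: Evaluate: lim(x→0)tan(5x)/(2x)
tan(u) ≈ u for small u:
tan(5x)/(2x) ≈ 5x/(2x) = 5/2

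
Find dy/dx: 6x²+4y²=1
Differentiate: 12x + 8y·(dy/dx) = 0
dy/dx = -12x/(8y) = -(3/2)·(x/y)

Answer: dy/dx = -(3/2)·(x/y)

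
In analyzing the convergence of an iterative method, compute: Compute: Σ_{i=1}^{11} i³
Using formula: Σ i^3 = [n(n+1)/2]² = [11·12/2]² = 4356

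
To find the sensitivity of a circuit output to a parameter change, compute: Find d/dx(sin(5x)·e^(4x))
Product rule: (fg)' = f'g+fg'
f = sin(5x), f' = 5·cos(5x)
g = e^(4x), g' = 4·e^(4x)

Answer: 5·cos(5x)·e^(4x)+4·sin(5x)·e^(4x)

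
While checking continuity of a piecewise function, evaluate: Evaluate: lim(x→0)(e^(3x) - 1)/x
L'Hôpital (0/0): lim 3e^(3x)/1 = 3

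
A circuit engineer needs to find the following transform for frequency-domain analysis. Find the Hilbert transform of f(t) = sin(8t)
The Hilbert transform shifts each frequency component by -pi/2.
H{sin(wt)}=-cos(wt)
With w=8: H{sin(8t)}=-cos(8t)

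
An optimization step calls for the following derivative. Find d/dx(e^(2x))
Chain rule: d/dx[e^u]=e^u · u' where u=2x
u'=2

Answer: 2·e^(2x)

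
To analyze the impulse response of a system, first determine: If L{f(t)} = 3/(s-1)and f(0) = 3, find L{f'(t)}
L{f'(t)}=s·F(s) - f(0)=3s/(s-1)-3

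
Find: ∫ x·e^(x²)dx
Let u = x², du = 2x dx
∫ (1/2)e^u du = e^u/2 + C

Answer: e^(x²)/2 + C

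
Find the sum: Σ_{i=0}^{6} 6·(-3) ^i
Geometric series: S=a(1 - r^n)/(1 - r)
a=6, r=-3, n=7
S=6(1+2187)/4=3282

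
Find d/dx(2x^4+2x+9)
Power rule: d/dx(ax^n)=n·a·x^(n-1)
Term by term: 8·x^3 + 2

Answer: 8x^3 + 2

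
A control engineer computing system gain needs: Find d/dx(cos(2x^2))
Chain rule: d/dx[cos(u)] = -sin(u)·u' where u = 2x^2
u' = 4x

Answer: -4x·sin(2x^2)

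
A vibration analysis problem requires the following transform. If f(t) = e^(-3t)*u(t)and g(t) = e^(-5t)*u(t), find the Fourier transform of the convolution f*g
By the convolution theorem: F{f*g}=F(omega)*G(omega)
F(omega)=1/(3 + j*omega), G(omega)=1/(5 + j*omega)
F{f*g}=1/((3 + j*omega)(5 + j*omega))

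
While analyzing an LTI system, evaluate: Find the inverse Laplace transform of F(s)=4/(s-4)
L^(-1){4/(s-a)} = c·e^(at)
Here a = 4, c = 4

Answer: 4e^(4t)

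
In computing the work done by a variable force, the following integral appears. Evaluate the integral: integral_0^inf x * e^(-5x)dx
This is a Gamma integral. Substitute u=5x (du=5 dx):
integral_0^inf x*e^(-5x) dx=(1/5^2) integral_0^inf u^1*e^(-u) du
=Gamma(2)/5^2=1!/5^2=1/25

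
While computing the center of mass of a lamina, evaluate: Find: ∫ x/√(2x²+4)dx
Let u = 2x² + 4, du = 4x dx
∫ (1/4)·u^(-1/2) du = √u/2 + C

Answer: √(2x² + 4)/2 + C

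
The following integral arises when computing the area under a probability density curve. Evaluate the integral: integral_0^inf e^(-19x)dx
integral_0^inf e^(-19x) dx = [-1/19 * e^(-19x)]_0^inf
= 0 - (-1/19) = 1/19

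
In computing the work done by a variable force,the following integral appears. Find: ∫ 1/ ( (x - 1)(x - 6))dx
Partial fractions: 1/((x-1)(x-6))=A/(x-1)+B/(x-6)
A=-1/5, B=1/5
∫ [-1/5· 1/(x-1)+1/5· 1/(x-6)] dx
=(1/5)[ln|x-6| - ln|x-1|]+C

Answer: (1/5)·ln|(x-6)/(x-1)|+C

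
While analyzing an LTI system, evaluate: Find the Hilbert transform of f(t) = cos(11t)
The Hilbert transform shifts each frequency component by -pi/2.
H{cos(wt)}=sin(wt)
With w=11: H{cos(11t)}=sin(11t)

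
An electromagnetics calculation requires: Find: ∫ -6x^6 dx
Using power rule: ∫ -6x^6 dx=-6/7 x^7 + C=(-6/7)x^7 + C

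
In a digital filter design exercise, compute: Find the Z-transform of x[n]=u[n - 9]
Using the time-shift property: Z{u[n-9]}=z^(-9)*z/(z-1)
=z^(-8)/(z-1)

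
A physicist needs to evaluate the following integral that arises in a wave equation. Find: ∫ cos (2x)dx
Using substitution u = 2x: ∫ cos(u) du/2 = sin(u)/2+C

Answer: (1/2)sin(2x)+C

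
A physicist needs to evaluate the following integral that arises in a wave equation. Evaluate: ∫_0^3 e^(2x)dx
Antiderivative: (1/2)e^(2x)
Evaluate: (1/2)(e^6 - 1)

Answer: (e^6 - 1)/2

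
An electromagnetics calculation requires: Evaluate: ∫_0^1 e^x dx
Antiderivative: e^x
Evaluate: (e^1 - 1)

Answer: e^1 - 1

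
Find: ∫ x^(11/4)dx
Power rule: ∫ x^(11/4) dx=x^(15/4)/(15/4) + C

Answer: (4/15)·x^(15/4) + C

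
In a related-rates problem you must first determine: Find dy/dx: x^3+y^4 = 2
Differentiate: 3x^2 + 4y^3·(dy/dx)=0
dy/dx=-3x^2/(4y^3)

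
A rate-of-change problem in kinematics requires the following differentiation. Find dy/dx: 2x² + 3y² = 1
Differentiate: 4x + 6y·(dy/dx)=0
dy/dx=-4x/(6y)=-(2/3)·(x/y)

Answer: dy/dx=-(2/3)·(x/y)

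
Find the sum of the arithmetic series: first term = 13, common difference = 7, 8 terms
Last term: a_n=13+(8-1)·7=62
Sum=n(a_1+a_n)/2=8(13+62)/2=300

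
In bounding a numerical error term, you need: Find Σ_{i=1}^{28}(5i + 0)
=5·Σ i + 0·28=5·406 + 0=2030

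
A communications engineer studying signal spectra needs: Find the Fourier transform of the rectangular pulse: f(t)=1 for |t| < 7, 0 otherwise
F(omega)=integral from -7 to 7 of e^(-j * omega * t) dt
=2 * sin(7 * omega)/omega=14 * sinc(7 * omega/pi)

Answer: 2 * sin(7 * omega)/omega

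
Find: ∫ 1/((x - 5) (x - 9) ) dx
Partial fractions: 1/((x-5)(x-9)) = A/(x-5) + B/(x-9)
A = -1/4, B = 1/4
∫ [-1/4· 1/(x-5) + 1/4· 1/(x-9)] dx
= (1/4)[ln|x-9| - ln|x-5|] + C

Answer: (1/4)·ln|(x-9)/(x-5)| + C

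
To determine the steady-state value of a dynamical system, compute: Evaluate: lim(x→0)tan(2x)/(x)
tan(u) ≈ u for small u:
tan(2x)/(x) ≈ 2x/(x) = 2/1

Answer: 2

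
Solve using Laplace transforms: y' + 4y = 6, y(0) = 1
Take L of both sides: sY(s) - 1 + 4Y(s) = 6/s
Y(s)(s + 4) = 6/s + 1
Y(s) = 6/(s(s + 4)) + 1/(s + 4)
Partial fractions: 6/(s(s + 4)) = (3/2)/s - (3/2)/(s + 4)
So Y(s) = (3/2)/s - (1/2)/(s + 4)
Inverse transform (L^(-1){1/s} = 1, L^(-1){1/(s + 4)} = e^(-4t)):

Answer: y(t) = 3/2 - (1/2)·e^(-4t)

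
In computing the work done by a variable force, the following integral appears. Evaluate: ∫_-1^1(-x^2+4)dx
Step 1: Find antiderivative F(x)=(-1/3)x^3 + 4x
Step 2: F(1) - F(-1)=11/3 - (-11/3)=22/3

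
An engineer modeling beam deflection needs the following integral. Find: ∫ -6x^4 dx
Using power rule: ∫ -6x^4 dx = -6/5 x^5+C = (-6/5)x^5+C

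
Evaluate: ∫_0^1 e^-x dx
Antiderivative: -e^-x
Evaluate: -(e^-1 - 1)

Answer: (e^-1 - 1)/(-1)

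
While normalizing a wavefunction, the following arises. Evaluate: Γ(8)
Γ(n) = (n-1)! for positive integers
Γ(8) = 7! = 5040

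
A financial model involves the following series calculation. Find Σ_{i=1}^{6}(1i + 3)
=1·Σ i + 3·6=1·21 + 18=39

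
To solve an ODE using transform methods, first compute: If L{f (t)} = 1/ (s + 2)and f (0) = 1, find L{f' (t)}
L{f'(t)} = s·F(s) - f(0) = s/(s+2)-1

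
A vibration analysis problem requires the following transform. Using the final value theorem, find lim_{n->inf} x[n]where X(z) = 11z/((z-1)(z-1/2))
Final value theorem: lim x[n] = lim_{z->1} (z-1)*X(z)
(z-1)*X(z) = 11z/(z-1/2)
As z->1: 11/(1-1/2) = 11/(1/2) = 22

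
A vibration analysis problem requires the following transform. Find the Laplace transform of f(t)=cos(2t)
L{cos(wt)}=s/(s²+w²)
L{cos(2t)}=s/(s²+4)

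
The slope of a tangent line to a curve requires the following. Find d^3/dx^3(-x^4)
Apply power rule 3 times:
d^1: -4x^3
d^2: -12x^2
d^3: -24x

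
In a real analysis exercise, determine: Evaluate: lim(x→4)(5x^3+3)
Polynomial is continuous, so substitute x = 4:
5·4^3 + 3 = 323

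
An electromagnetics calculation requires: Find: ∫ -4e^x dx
Since d/dx[e^x] = +e^x, we get -4e^x+C

Answer: -4e^x+C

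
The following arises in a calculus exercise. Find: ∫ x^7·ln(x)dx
By parts: u = ln(x), dv = x^7 dx
du = 1/x dx, v = x^8/8
= x^8·ln(x)/8 - ∫ x^7/8 dx
= x^8·ln(x)/8 - x^8/64+C

Answer: x^8(ln(x)/8-1/64)+C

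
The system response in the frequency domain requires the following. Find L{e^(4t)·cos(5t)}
First shifting: L{e^(at)f(t)} = F(s-a)
L{cos(5t)} = s/(s²+25)
Shift: (s-4)/((s-4)²+25)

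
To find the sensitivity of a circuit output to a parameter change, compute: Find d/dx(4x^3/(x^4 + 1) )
Quotient rule: (f/g)' = (f'g - fg')/g²
f = 4x^3, f' = 12x^2
g = x^4 + 1, g' = 4x^3

Answer: (12x^2·(x^4 + 1) - 16x^6)/(x^4 + 1)²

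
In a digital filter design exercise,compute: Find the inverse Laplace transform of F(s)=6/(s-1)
L^(-1){6/(s-a)}=c·e^(at)
Here a=1, c=6

Answer: 6e^(t)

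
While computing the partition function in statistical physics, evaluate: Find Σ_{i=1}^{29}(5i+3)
= 5·Σ i+3·29 = 5·435+87 = 2262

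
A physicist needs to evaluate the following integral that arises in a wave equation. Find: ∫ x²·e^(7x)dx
Integration by parts twice:
First: u = x², dv = e^(7x) dx => x²e^(7x)/7 - (2/7)∫ xe^(7x) dx
Second (∫ xe^(7x) dx): xe^(7x)/7 - e^(7x)/49
Combining: e^(7x)(x²/7-2x/49+2/343)+C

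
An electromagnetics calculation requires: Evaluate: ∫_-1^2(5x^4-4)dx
Step 1: Find antiderivative F(x) = x^5 - 4x
Step 2: F(2) - F(-1) = 24 - (3) = 21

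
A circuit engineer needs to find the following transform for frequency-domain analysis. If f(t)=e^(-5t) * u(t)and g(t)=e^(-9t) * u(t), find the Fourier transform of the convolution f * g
By the convolution theorem: F{f * g} = F(omega) * G(omega)
F(omega) = 1/(5 + j * omega), G(omega) = 1/(9 + j * omega)
F{f * g} = 1/((5 + j * omega)(9 + j * omega))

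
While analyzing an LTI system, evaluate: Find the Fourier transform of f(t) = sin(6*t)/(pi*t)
sin(W * t)/(pi * t)=(W/pi) * sinc(W * t/pi) is the impulse response of the ideal low-pass filter with cutoff W (here W=6).
Its Fourier transform is a rectangular function:
F(omega)=1 for |omega| < 6, 0 otherwise

Answer: rect(omega/12) [i.e., 1 for |omega| < 6, 0 otherwise]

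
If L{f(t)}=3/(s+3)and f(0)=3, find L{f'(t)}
L{f'(t)}=s·F(s) - f(0)=3s/(s+3)-3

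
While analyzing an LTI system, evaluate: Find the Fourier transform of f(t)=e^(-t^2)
The Fourier transform of a Gaussian e^(-t^2) is sqrt(pi) * e^(-omega^2/4).
With a=1: F(omega)=sqrt(pi) * e^(-omega^2/4)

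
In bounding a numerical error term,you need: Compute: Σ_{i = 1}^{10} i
Using formula: Σ i^1 = n(n + 1)/2 = 10·11/2 = 55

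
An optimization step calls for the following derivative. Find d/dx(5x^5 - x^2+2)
Power rule: d/dx(ax^n)=n·a·x^(n-1)
Term by term: 25·x^4-2·x

Answer: 25x^4-2x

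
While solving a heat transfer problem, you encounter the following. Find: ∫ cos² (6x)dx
Using identity cos²(u)=(1 + cos(2u))/2:
∫ (1 + cos(12x))/2 dx=x/2 + sin(12x)/24 + C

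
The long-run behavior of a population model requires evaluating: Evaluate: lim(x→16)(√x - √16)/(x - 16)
Multiply by conjugate (√x + √16)/(√x + √16):
= (x - 16)/((x - 16)(√x + √16)) = 1/(√x + √16)
As x → 16: 1/(2√16)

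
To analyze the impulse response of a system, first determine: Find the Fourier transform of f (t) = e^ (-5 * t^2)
The Fourier transform of a Gaussian e^(-a*t^2) is sqrt(pi/a)*e^(-omega^2/(4a)).
With a=5: F(omega)=sqrt(pi/5)*e^(-omega^2/20)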